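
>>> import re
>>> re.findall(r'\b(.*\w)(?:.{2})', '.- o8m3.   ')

Pattern: a word boundary (`\b`, zero-width); then zero or more of any character, then a word character (captured); then exactly 2 of any character (non-capturing group).
Walking the string: at [3:9] match 'o8m3. ', group 1 = 'o8m3'.
One capturing group, so `findall` returns just the captured substring from the one match — 1 in all.

['o8m3']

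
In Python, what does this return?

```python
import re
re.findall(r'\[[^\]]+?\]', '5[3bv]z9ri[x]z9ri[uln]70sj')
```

Scanning left to right: at [1:6] → '[3bv]'; at [10:13] → '[x]'; at [17:22] → '[uln]'.
`findall` yields the raw match text (3 of them) because the pattern has no groups.

['[3bv]', '[x]', '[uln]']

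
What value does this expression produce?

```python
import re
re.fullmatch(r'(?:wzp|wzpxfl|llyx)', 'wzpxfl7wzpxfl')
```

None

`re.fullmatch` requires the pattern to consume the entire string.
Here the string isn't matched end-to-end, so the call returns None.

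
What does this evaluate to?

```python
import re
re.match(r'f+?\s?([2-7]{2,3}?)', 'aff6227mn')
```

None

With `match`, the pattern is implicitly anchored at the beginning.
Here the string doesn't start with a match, so the call returns None.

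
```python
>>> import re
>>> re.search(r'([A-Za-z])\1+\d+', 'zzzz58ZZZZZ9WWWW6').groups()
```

`\1` has to match the exact text group 1 already captured.
`re.search` scans for the first position where the pattern succeeds.
The match spans [0:6] → 'zzzz58'.
Captured: group 1 = 'z'.

('z',)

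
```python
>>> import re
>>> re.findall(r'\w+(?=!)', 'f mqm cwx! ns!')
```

The lookaround is zero-width — it requires the adjacent text to match without consuming it, so the asserted text isn't part of the match.
Matches: at [6:9] → 'cwx'; at [11:13] → 'ns'.
`findall` yields the raw match text (2 of them) because the pattern has no groups.

['cwx', 'ns']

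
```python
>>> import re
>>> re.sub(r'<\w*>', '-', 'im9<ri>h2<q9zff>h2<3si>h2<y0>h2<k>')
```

'im9-h2-h2-h2-h2-'

Matches: at [3:7] → '<ri>'; at [9:16] → '<q9zff>'; at [18:23] → '<3si>'; at [25:29] → '<y0>'; at [31:34] → '<k>'.
Every occurrence is swapped for '-'.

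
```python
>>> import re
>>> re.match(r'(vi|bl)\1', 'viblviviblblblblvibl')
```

None

A backreference is literal: `\1` must see the identical characters the first group matched.
`match` is anchored at position 0; if the pattern doesn't fit there, it returns None.
Here the string doesn't start with a match, so the call returns None.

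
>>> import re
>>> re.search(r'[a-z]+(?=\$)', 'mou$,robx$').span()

The `(?=…)`/`(?<=…)` assertion just peeks at neighbouring text; it doesn't advance the match position.
The match spans [0:3] → 'mou'.

(0, 3)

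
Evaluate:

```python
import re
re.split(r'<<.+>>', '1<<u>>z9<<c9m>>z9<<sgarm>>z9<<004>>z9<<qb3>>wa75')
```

Matches to split on: at [1:44] → '<<u>>z9<<c9m>>z9<<sgarm>>z9<<004>>z9<<qb3>>'.
Each match becomes a cut point; 2 segments remain.

['1', 'wa75']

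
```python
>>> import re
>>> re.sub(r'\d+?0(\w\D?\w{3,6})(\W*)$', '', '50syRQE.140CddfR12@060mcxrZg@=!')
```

The pattern matches one or more of a digit (lazy), then the literal '0'; then a word character, then optionally a non-digit, then 3 to 6 of a word character (captured); then zero or more of a non-word character (captured); then anchored at the end.
Each match is replaced by ''.

'50syRQE.140CddfR12@'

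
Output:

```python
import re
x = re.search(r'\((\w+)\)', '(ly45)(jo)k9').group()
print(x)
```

Unlike `match`, `search` isn't anchored — it looks for the pattern anywhere in the string.
The match spans [0:6] → '(ly45)'.
Captured: group 1 = 'ly45'.

(ly45)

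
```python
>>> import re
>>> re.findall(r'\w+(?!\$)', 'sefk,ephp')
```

['sefk', 'ephp']

A negative assertion filters positions out without eating any characters.
No capturing groups, so `findall` returns the 2 full match strings.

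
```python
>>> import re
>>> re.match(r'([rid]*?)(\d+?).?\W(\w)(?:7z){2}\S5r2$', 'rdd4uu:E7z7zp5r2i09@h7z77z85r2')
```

None

`re.match` won't scan ahead — the pattern has to work from the very first character.
Here the string doesn't start with a match, so the call returns None.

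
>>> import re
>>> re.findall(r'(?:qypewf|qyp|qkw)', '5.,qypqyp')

Matches: at [3:6] → 'qyp'; at [6:9] → 'qyp'.
`findall` yields the raw match text (2 of them) because the pattern has no groups.

['qyp', 'qyp']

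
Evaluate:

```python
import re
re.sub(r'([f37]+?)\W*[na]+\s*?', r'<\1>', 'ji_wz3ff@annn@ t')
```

The pattern matches one or more of one of [f37] (lazy) (captured); then zero or more of a non-word character, then one or more of one of [na], then zero or more of whitespace (lazy).
Each match is replaced using the text its own group 1 captured.

'ji_wz<3ff>@ t'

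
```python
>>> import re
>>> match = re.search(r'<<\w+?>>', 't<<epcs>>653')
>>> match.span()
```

(1, 9)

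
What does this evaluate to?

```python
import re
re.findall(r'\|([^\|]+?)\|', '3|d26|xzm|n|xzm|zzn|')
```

['d26', 'n', 'zzn']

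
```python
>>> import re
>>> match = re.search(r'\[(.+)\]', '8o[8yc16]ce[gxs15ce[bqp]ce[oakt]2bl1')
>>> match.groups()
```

Unlike `match`, `search` isn't anchored — it looks for the pattern anywhere in the string.
The match spans [2:32] → '[8yc16]ce[gxs15ce[bqp]ce[oakt]'.
Captured: group 1 = '8yc16]ce[gxs15ce[bqp]ce[oakt'.

('8yc16]ce[gxs15ce[bqp]ce[oakt',)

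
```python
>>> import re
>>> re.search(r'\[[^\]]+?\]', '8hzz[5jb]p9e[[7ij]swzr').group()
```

'[5jb]'

The match spans [4:9] → '[5jb]'.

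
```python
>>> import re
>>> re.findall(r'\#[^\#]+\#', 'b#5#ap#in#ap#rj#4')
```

['#5#', '#in#', '#rj#']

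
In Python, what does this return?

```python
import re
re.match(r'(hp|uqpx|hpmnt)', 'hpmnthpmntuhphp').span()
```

(0, 2)

`re.match` only tries the pattern at the start of the string.
The match spans [0:2] → 'hp'.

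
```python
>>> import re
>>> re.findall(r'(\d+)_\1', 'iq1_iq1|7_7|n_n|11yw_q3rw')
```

The backreference `\1` re-matches whatever the first group consumed, character for character.
Walking the string: at [8:11] match '7_7', group 1 = '7'.
`findall` collects group 1 from the one match (1 total).

['7']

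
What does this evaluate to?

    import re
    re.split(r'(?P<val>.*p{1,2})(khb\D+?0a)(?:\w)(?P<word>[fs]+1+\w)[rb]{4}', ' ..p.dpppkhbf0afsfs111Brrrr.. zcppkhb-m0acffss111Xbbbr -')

Pattern: zero or more of any character, then 1 to 2 of a literal 'p' (captured as 'val'); then the literal 'khb', then one or more of a non-digit (lazy), then the literal '0a' (captured); then a word character (non-capturing group); then one or more of one of [fs], then one or more of the literal '1', then a word character (captured as 'word'); then exactly 4 of one of [rb].
Matches to split on: at [0:54] → ' ..p.dpppkhbf0afsfs111Brrrr.. zcppkhb-m0acffss111Xbbbr'.
With a capturing group present, the delimiter's captured portion is kept in the result list.

['', ' ..p.dpppkhbf0afsfs111Brrrr.. zcpp', 'khb-m0a', 'ffss111X', ' -']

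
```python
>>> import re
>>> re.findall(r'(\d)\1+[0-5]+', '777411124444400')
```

['7']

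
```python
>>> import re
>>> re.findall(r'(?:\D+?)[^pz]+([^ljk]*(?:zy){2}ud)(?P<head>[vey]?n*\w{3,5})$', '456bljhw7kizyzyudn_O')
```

Pattern: one or more of a non-digit (lazy) (non-capturing group); then one or more of any character except [pz]; then zero or more of any character except [ljk], then the literal 'zy' repeated 2 times, then the literal 'ud' (captured); then optionally one of [vey], then zero or more of the literal 'n', then 3 to 5 of a word character (captured as 'head'); then anchored at the end.
Scanning left to right: at [3:20] match 'bljhw7kizyzyudn_O', groups = ('zyzyud', 'n_O').
Multiple groups make `findall` return tuples — one 2-tuple for the one match.

[('zyzyud', 'n_O')]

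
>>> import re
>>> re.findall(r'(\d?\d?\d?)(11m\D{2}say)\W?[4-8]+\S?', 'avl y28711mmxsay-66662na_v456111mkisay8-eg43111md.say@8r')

[('287', '11mmxsay'), ('561', '11mkisay'), ('431', '11md.say')]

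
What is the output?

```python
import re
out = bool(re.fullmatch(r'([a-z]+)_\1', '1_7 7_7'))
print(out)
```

A backreference is literal: `\1` must see the identical characters the first group matched.
`re.fullmatch` requires the pattern to consume the entire string.
Here the pattern can't cover the whole string, so the call returns None, and `bool(None)` is False.

False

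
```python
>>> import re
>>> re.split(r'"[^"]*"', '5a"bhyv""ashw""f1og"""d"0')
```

['5a', '', '', '', 'd"0']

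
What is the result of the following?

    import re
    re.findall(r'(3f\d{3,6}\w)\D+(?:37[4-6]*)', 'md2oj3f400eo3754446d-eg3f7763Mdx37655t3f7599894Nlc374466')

The pattern matches the literal '3f', then 3 to 6 of a digit, then a word character (captured); then one or more of a non-digit; then the literal '37', then zero or more of a character in [4-6] (non-capturing group).
Scanning left to right: at [5:19] match '3f400eo3754446', group 1 = '3f400e'; at [23:37] match '3f7763Mdx37655', group 1 = '3f7763M'; at [38:56] match '3f7599894Nlc374466', group 1 = '3f7599894'.
`findall` collects group 1 from each match (3 total).

['3f400e', '3f7763M', '3f7599894']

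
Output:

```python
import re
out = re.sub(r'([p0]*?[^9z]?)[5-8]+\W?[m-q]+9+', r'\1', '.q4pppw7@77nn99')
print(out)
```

.q4pppw7@

The replacement refers to a captured group, so each match is rewritten using its own captured text.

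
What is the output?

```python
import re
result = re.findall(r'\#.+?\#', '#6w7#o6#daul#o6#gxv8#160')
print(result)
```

Walking the string: at [0:5] → '#6w7#'; at [7:13] → '#daul#'; at [15:21] → '#gxv8#'.
Since nothing is captured, `findall` lists the 3 matched substrings directly.

['#6w7#', '#daul#', '#gxv8#']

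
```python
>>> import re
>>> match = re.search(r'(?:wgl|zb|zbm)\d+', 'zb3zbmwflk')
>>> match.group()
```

The match spans [0:3] → 'zb3'.

'zb3'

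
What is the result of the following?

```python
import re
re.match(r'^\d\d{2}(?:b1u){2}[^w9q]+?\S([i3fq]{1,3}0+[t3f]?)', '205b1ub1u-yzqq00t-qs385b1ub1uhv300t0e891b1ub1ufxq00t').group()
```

'205b1ub1u-yzqq00t'

Pattern: anchored at the start of the string; then a digit, then exactly 2 of a digit; then the literal 'b1u' repeated 2 times, then one or more of any character except [w9q] (lazy); then a non-whitespace character; then 1 to 3 of one of [i3fq], then one or more of a literal '0', then optionally one of [t3f] (captured).
`match` is anchored at position 0; if the pattern doesn't fit there, it returns None.
The match spans [0:17] → '205b1ub1u-yzqq00t'.
Captured: group 1 = 'qq00t'.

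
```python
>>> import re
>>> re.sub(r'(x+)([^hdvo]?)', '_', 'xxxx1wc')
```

Pattern: one or more of a literal 'x' (captured); then optionally any character except [hdvo] (captured).
Matches: at [0:5] → 'xxxx1'.
Each match is replaced by '_'.

'_wc'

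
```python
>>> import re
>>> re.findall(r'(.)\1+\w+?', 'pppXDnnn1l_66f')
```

['p', 'n', '6']

The backreference `\1` re-matches whatever the first group consumed, character for character.
With a single group, `findall` returns only what that group captured — 3 items.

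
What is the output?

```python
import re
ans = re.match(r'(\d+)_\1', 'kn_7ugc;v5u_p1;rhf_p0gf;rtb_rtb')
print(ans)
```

None

With `match`, the pattern is implicitly anchored at the beginning.
Here the string doesn't start with a match, so the call returns None.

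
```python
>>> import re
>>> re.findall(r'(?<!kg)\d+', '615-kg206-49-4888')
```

['615', '06', '49', '4888']

`(?!…)`/`(?<!…)` only lets a position through if the neighbouring text does NOT match; no characters are consumed.
Scanning left to right: at [0:3] → '615'; at [7:9] → '06'; at [10:12] → '49'; at [13:17] → '4888'.
No capturing groups, so `findall` returns the 4 full match strings.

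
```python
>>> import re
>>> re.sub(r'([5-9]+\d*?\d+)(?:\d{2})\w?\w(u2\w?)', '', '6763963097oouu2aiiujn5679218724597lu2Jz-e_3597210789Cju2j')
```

'6763963097oouu2aiiujnz-e_3'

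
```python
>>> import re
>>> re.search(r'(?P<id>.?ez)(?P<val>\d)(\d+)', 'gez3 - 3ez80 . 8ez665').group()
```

'3ez80'

Pattern: optionally any character, then the literal 'ez' (captured as 'id'); then a digit (captured as 'val'); then one or more of a digit (captured).
The match spans [7:12] → '3ez80'.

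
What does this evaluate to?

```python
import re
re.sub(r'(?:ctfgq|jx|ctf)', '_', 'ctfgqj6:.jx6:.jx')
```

Branches in `(...|...)` are attempted left-to-right; the first branch that allows the whole pattern to succeed is taken.
Matches: at [0:5] → 'ctfgq'; at [9:11] → 'jx'; at [14:16] → 'jx'.
Every occurrence is swapped for '_'.

'_j6:._6:._'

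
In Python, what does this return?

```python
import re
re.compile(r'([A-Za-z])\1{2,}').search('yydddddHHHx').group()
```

After group 1 captures some text, `\1` only succeeds where that same text appears again.
The match spans [2:7] → 'ddddd'.

'ddddd'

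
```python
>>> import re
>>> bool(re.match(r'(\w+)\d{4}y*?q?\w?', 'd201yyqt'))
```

`match` is anchored at position 0; if the pattern doesn't fit there, it returns None.
Here position 0 doesn't satisfy it, so the call returns None, and `bool(None)` is False.

False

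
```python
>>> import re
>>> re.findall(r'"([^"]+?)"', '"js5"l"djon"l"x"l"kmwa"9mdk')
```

['js5', 'djon', 'x', 'kmwa']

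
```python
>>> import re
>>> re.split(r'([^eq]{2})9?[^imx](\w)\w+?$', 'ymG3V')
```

The pattern matches exactly 2 of any character except [eq] (captured); then optionally the literal '9', then any character except [imx]; then a word character (captured); then one or more of a word character (lazy); then anchored at the end.
With a capturing group present, the delimiter's captured portion is kept in the result list.

['', 'ym', '3', '']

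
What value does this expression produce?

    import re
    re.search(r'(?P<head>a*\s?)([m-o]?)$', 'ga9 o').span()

(3, 5)

Pattern: zero or more of the literal 'a', then optionally whitespace (captured as 'head'); then optionally a character in [m-o] (captured); then anchored at the end.
`re.search` tries every starting position until one works.
The match spans [3:5] → ' o'.
Captured: group 1 = ' ', group 2 = 'o'.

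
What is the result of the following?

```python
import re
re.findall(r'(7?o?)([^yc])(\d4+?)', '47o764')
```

This matches optionally a literal '7', then optionally a literal 'o' (captured); then any character except [yc] (captured); then a digit, then one or more of the literal '4' (lazy) (captured).
Scanning left to right: at [1:6] match '7o764', groups = ('7o', '7', '64').
`findall` packs the 3 group values into a tuple for every match.

[('7o', '7', '64')]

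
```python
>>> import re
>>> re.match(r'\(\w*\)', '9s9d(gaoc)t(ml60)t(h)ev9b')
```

With `match`, the pattern is implicitly anchored at the beginning.
Here the pattern fails at index 0, so the call returns None.

None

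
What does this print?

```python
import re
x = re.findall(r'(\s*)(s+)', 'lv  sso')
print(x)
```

[('  ', 'ss')]

The pattern matches zero or more of whitespace (captured); then one or more of a literal 's' (captured).
`findall` packs the 2 group values into a tuple for every match.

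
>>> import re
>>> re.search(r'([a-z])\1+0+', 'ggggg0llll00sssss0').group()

'ggggg0'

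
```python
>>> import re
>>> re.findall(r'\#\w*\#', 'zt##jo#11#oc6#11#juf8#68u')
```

Matches: at [2:4] → '##'; at [6:10] → '#11#'; at [13:17] → '#11#'.
`findall` yields the raw match text (3 of them) because the pattern has no groups.

['##', '#11#', '#11#']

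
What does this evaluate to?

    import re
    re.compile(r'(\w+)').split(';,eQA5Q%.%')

Pattern: one or more of a word character (captured).
Matches to split on: at [2:7] → 'eQA5Q'.
Because the pattern has a capturing group, `split` also inserts each captured text between the pieces.

[';,', 'eQA5Q', '%.%']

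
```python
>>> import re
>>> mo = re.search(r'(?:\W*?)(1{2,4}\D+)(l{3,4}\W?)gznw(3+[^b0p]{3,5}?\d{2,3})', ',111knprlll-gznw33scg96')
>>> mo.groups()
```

Pattern: zero or more of a non-word character (lazy) (non-capturing group); then 2 to 4 of a literal '1', then one or more of a non-digit (captured); then 3 to 4 of the literal 'l', then optionally a non-word character (captured); then the literal 'gz', then the literal 'nw'; then one or more of the literal '3', then 3 to 5 of any character except [b0p] (lazy), then 2 to 3 of a digit (captured).
Unlike `match`, `search` isn't anchored — it looks for the pattern anywhere in the string.
The match spans [0:23] → ',111knprlll-gznw33scg96'.
Captured: group 1 = '111knpr', group 2 = 'lll-', group 3 = '33scg96'.

('111knpr', 'lll-', '33scg96')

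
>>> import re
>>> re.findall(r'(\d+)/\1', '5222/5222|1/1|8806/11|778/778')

['5222', '1', '778']

`\1` is not a pattern — it's the concrete string captured by group 1, re-applied verbatim.
Scanning left to right: at [0:9] match '5222/5222', group 1 = '5222'; at [10:13] match '1/1', group 1 = '1'; at [22:29] match '778/778', group 1 = '778'.
One capturing group, so `findall` returns just the captured substring from each match — 3 in all.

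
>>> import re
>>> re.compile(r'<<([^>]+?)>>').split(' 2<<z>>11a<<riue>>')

With a capturing group present, the delimiter's captured portion is kept in the result list.

[' 2', 'z', '11a', 'riue', '']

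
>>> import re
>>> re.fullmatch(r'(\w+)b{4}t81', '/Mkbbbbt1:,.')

None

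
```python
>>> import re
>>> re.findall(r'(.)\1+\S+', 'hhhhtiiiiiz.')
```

`\1` has to match the exact text group 1 already captured.
With a single group, `findall` returns only what that group captured — 1 item.

['h']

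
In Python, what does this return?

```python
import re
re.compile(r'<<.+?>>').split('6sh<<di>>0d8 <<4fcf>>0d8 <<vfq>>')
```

The `?` after the quantifier makes it lazy — it takes as little as possible before letting the rest of the pattern try.
The string is cut at each match, leaving 4 pieces.

['6sh', '0d8 ', '0d8 ', '']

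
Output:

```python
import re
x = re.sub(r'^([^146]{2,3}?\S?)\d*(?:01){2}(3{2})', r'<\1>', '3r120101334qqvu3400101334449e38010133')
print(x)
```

The replacement refers to a captured group, so each match is rewritten using its own captured text.

<3r1>4qqvu3400101334449e38010133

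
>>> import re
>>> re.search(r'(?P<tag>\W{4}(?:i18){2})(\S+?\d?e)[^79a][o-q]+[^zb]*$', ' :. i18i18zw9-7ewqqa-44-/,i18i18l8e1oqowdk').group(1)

' :. i18i18'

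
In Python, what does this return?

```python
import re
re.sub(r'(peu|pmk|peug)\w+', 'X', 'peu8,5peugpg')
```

'X,5X'

Matches: at [0:4] → 'peu8'; at [6:12] → 'peugpg'.
Every occurrence is swapped for 'X'.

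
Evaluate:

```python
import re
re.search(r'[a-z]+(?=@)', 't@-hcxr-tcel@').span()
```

The positive lookaround only admits positions where the adjacent text matches; those characters stay outside the span.
The match spans [0:1] → 't'.

(0, 1)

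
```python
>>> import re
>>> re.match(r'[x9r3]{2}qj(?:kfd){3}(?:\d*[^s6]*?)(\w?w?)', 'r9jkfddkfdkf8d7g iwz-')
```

The pattern matches exactly 2 of one of [x9r3], then the literal 'qj', then the literal 'kfd' repeated 3 times; then zero or more of a digit, then zero or more of any character except [s6] (lazy) (non-capturing group); then optionally a word character, then optionally a literal 'w' (captured).
`re.match` won't scan ahead — the pattern has to work from the very first character.
Here the pattern fails at index 0, so the call returns None.

None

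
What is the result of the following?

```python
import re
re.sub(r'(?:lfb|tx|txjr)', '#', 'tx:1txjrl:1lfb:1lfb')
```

'#:1#jrl:1#:1#'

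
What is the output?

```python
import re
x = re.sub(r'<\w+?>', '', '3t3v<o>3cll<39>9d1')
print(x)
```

Matches: at [4:7] → '<o>'; at [11:15] → '<39>'.
`sub` substitutes '' at each match site.

3t3v3cll9d1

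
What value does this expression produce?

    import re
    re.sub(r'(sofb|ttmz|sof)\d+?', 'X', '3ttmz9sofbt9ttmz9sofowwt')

'3Xsofbt9Xsofowwt'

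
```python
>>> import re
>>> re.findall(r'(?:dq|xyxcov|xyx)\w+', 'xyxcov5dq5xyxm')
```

['xyxcov5dq5xyxm']

Walking the string: at [0:14] → 'xyxcov5dq5xyxm'.
No capturing groups, so `findall` returns the 1 full match string.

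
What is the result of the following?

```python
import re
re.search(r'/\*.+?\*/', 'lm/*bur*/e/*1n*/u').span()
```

(2, 9)

The match spans [2:9] → '/*bur*/'.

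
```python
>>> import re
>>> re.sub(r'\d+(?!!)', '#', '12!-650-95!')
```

`(?!…)`/`(?<!…)` only lets a position through if the neighbouring text does NOT match; no characters are consumed.
Matches: at [0:1] → '1'; at [4:7] → '650'; at [8:9] → '9'.
Each match is replaced by '#'.

'#2!-#-#5!'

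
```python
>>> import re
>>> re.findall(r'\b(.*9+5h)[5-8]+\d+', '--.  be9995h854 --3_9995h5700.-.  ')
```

['be9995h854 --3_9995h']

This matches a word boundary (`\b`, zero-width); then zero or more of any character, then one or more of a literal '9', then the literal '5h' (captured); then one or more of a character in [5-8], then one or more of a digit.
Walking the string: at [5:29] match 'be9995h854 --3_9995h5700', group 1 = 'be9995h854 --3_9995h'.
`findall` collects group 1 from the one match (1 total).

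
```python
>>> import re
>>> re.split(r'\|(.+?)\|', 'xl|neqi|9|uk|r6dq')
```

['xl', 'neqi', '9', 'uk', 'r6dq']

A `+?`/`*?`/`{m,n}?` starts at its minimum and grows only as far as needed for what follows to match.
Because the pattern has a capturing group, `split` also inserts each captured text between the pieces.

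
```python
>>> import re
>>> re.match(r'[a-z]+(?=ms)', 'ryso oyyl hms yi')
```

None

`re.match` won't scan ahead — the pattern has to work from the very first character.
Here the pattern fails at index 0, so the call returns None.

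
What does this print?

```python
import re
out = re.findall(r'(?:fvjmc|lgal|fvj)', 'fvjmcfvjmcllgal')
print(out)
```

['fvjmc', 'fvjmc', 'lgal']

Branches in `(...|...)` are attempted left-to-right; the first branch that allows the whole pattern to succeed is taken.
Since nothing is captured, `findall` lists the 3 matched substrings directly.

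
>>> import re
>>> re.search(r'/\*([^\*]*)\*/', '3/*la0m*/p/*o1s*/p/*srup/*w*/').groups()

The match spans [1:9] → '/*la0m*/'.
Captured: group 1 = 'la0m'.

('la0m',)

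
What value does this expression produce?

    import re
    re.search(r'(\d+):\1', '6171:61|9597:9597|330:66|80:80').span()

A backreference is literal: `\1` must see the identical characters the first group matched.
`re.search` tries every starting position until one works.
The match spans [8:17] → '9597:9597'.
Captured: group 1 = '9597'.

(8, 17)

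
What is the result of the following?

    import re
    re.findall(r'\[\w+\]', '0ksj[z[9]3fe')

No capturing groups, so `findall` returns the 1 full match string.

['[9]']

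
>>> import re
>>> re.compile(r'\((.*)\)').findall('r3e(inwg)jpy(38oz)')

Matches: at [3:18] match '(inwg)jpy(38oz)', group 1 = 'inwg)jpy(38oz'.
Because there's exactly one group, `findall` drops the full match and keeps group 1 from the one hit.

['inwg)jpy(38oz']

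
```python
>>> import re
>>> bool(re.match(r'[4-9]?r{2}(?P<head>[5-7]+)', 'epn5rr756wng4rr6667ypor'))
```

False

Pattern: optionally a character in [4-9], then exactly 2 of a literal 'r'; then one or more of a character in [5-7] (captured as 'head').
`match` is anchored at position 0; if the pattern doesn't fit there, it returns None.
Here position 0 doesn't satisfy it, so the call returns None, and `bool(None)` is False.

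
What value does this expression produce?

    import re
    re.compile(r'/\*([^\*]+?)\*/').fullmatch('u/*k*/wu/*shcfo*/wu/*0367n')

None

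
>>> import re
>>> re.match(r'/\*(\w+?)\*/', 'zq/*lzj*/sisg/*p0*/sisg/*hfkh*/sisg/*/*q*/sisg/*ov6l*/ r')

None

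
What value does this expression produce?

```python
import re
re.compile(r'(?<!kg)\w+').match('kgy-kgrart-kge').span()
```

(0, 3)

`match` is anchored at position 0; if the pattern doesn't fit there, it returns None.
The match spans [0:3] → 'kgy'.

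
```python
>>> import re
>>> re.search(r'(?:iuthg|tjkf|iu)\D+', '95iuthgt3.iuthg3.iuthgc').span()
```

(2, 8)

The match spans [2:8] → 'iuthgt'.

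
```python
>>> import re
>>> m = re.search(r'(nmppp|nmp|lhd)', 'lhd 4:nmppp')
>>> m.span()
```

(0, 3)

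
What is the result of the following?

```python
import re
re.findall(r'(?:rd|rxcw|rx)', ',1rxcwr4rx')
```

Alternation tries branches left to right and keeps the first one that lets the overall match succeed at that position.
Since nothing is captured, `findall` lists the 2 matched substrings directly.

['rxcw', 'rx']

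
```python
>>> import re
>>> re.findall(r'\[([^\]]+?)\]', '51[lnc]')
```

['lnc']

Scanning left to right: at [2:7] match '[lnc]', group 1 = 'lnc'.
One capturing group, so `findall` returns just the captured substring from the one match — 1 in all.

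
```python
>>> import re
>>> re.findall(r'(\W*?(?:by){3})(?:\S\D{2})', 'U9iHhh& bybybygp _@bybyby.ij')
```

This matches zero or more of a non-word character (lazy), then the literal 'by' repeated 3 times (captured); then a non-whitespace character, then exactly 2 of a non-digit (non-capturing group).
With a single group, `findall` returns only what that group captured — 2 items.

['& bybyby', '@bybyby']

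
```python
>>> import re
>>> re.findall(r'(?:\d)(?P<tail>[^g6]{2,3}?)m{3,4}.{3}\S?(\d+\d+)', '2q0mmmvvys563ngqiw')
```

[('q0', '563')]

This matches a digit (non-capturing group); then 2 to 3 of any character except [g6] (lazy) (captured as 'tail'); then 3 to 4 of the literal 'm', then exactly 3 of any character, then optionally a non-whitespace character; then one or more of a digit, then one or more of a digit (captured).
Walking the string: at [0:13] match '2q0mmmvvys563', groups = ('q0', '563').
Multiple groups make `findall` return tuples — one 2-tuple for the one match.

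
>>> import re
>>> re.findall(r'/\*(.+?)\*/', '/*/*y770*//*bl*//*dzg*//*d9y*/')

The `?` after the quantifier makes it lazy — it takes as little as possible before letting the rest of the pattern try.
With a single group, `findall` returns only what that group captured — 4 items.

['/*y770', 'bl', 'dzg', 'd9y']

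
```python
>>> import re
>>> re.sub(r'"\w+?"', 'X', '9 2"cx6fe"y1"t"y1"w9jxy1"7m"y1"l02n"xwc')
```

`sub` substitutes 'X' at each match site.

'9 2Xy1Xy1X7mXl02n"xwc'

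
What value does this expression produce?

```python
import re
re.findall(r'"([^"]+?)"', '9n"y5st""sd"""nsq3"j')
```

Matches: at [2:8] match '"y5st"', group 1 = 'y5st'; at [8:12] match '"sd"', group 1 = 'sd'; at [13:19] match '"nsq3"', group 1 = 'nsq3'.
With a single group, `findall` returns only what that group captured — 3 items.

['y5st', 'sd', 'nsq3']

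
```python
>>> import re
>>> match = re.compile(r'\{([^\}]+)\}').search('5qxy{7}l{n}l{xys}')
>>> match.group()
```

'{7}'

The match spans [4:7] → '{7}'.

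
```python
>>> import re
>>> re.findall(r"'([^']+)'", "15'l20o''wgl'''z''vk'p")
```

['l20o', 'wgl', 'z', 'vk']

One capturing group, so `findall` returns just the captured substring from each match — 4 in all.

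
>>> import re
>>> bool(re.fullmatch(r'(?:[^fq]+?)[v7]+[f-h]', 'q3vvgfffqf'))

For `fullmatch`, every character of the input must be accounted for by the pattern.
Here the string isn't matched end-to-end, so the call returns None, and `bool(None)` is False.

False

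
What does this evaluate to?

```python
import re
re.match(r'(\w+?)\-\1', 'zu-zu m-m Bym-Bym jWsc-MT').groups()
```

('zu',)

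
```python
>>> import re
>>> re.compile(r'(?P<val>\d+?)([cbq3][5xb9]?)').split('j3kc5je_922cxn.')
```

['j3kc5je_', '922', 'cx', 'n.']

This matches one or more of a digit (lazy) (captured as 'val'); then one of [cbq3], then optionally one of [5xb9] (captured).
Matches to split on: at [8:13] → '922cx'.
Because the pattern has a capturing group, `split` also inserts each captured text between the pieces.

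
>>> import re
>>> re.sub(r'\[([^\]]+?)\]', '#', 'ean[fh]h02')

Matches: at [3:7] → '[fh]'.
Each match is replaced by '#'.

'ean#h02'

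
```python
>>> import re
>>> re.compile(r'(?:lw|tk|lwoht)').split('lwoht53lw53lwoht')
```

['', 'oht53', '53', 'oht']

`|` is ordered: at each position the engine commits to the first alternative that works.
Matches to split on: at [0:2] → 'lw'; at [7:9] → 'lw'; at [11:13] → 'lw'.
The string is cut at each match, leaving 4 pieces.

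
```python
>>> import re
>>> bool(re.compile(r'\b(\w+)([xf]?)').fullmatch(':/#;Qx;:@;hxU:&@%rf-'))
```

The pattern matches a word boundary (`\b`, zero-width); then one or more of a word character (captured); then optionally one of [xf] (captured).
`re.fullmatch` requires the pattern to consume the entire string.
Here there's no way to consume every character, so the call returns None, and `bool(None)` is False.

False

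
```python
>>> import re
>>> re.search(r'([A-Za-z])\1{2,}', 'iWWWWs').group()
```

`\1` is not a pattern — it's the concrete string captured by group 1, re-applied verbatim.
The match spans [1:5] → 'WWWW'.

'WWWW'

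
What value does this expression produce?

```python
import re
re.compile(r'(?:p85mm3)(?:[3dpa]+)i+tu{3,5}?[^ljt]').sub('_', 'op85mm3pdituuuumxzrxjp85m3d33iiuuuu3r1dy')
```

'o_mxzrxjp85m3d33iiuuuu3r1dy'

Pattern: the literal 'p85', then the literal 'mm3' (non-capturing group); then one or more of one of [3dpa] (non-capturing group); then one or more of a literal 'i'; then the literal 't', then 3 to 5 of the literal 'u' (lazy), then any character except [ljt].
A non-greedy quantifier consumes as few characters as it can — just enough that the remainder of the pattern still matches from where it stops; whatever follows it matches normally.
Matches: at [1:15] → 'p85mm3pdituuuu'.
Every occurrence is swapped for '_'.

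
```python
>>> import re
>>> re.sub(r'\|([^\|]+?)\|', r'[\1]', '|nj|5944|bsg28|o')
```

Matches: at [0:4] → '|nj|'; at [8:15] → '|bsg28|'.
The replacement refers to a captured group, so each match is rewritten using its own captured text.

'[nj]5944[bsg28]o'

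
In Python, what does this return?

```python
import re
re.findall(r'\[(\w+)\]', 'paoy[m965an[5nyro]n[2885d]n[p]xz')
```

Walking the string: at [11:18] match '[5nyro]', group 1 = '5nyro'; at [19:26] match '[2885d]', group 1 = '2885d'; at [27:30] match '[p]', group 1 = 'p'.
Because there's exactly one group, `findall` drops the full match and keeps group 1 from each hit.

['5nyro', '2885d', 'p']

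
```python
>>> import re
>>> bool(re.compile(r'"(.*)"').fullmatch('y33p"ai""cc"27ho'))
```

`re.fullmatch` is like wrapping the pattern in `^…$` (in single-line mode).
Here there's no way to consume every character, so the call returns None, and `bool(None)` is False.

False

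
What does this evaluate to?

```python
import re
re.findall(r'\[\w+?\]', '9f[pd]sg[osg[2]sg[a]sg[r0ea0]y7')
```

Matches: at [2:6] → '[pd]'; at [12:15] → '[2]'; at [17:20] → '[a]'; at [22:29] → '[r0ea0]'.
No capturing groups, so `findall` returns the 4 full match strings.

['[pd]', '[2]', '[a]', '[r0ea0]']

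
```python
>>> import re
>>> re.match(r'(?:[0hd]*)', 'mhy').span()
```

(0, 0)

This matches zero or more of one of [0hd] (non-capturing group).
`match` is anchored at position 0; if the pattern doesn't fit there, it returns None.
The match spans [0:0] → ''.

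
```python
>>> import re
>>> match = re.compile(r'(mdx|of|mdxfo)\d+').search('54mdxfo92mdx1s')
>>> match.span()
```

(2, 9)

The match spans [2:9] → 'mdxfo92'.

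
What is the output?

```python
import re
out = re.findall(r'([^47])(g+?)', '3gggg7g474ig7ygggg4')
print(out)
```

[('3', 'g'), ('g', 'g'), ('i', 'g'), ('y', 'g'), ('g', 'g')]

The pattern matches any character except [47] (captured); then one or more of a literal 'g' (lazy) (captured).
A `+?`/`*?`/`{m,n}?` starts at its minimum and grows only as far as needed for what follows to match.
Scanning left to right: at [0:2] match '3g', groups = ('3', 'g'); at [2:4] match 'gg', groups = ('g', 'g'); at [10:12] match 'ig', groups = ('i', 'g'); at [13:15] match 'yg', groups = ('y', 'g'); at [15:17] match 'gg', groups = ('g', 'g').
`findall` packs the 2 group values into a tuple for every match.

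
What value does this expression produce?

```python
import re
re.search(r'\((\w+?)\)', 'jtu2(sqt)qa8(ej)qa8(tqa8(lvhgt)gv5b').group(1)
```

'sqt'

The match spans [4:9] → '(sqt)'.
Captured: group 1 = 'sqt'.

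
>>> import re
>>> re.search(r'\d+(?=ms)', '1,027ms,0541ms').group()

'027'

Because the assertion is zero-width, the text it checks is not consumed and won't appear in the result.
`re.search` tries every starting position until one works.
The match spans [2:5] → '027'.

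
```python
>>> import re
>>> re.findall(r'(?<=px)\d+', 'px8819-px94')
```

['8819', '94']

The lookaround is zero-width — it requires the adjacent text to match without consuming it, so the asserted text isn't part of the match.
Scanning left to right: at [2:6] → '8819'; at [9:11] → '94'.
Since nothing is captured, `findall` lists the 2 matched substrings directly.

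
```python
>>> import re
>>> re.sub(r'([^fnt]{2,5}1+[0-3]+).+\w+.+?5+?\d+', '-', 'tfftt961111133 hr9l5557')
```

This matches 2 to 5 of any character except [fnt], then one or more of a literal '1', then one or more of a character in [0-3] (captured); then one or more of any character; then one or more of a word character, then one or more of any character (lazy), then one or more of the literal '5' (lazy); then one or more of a digit.
Matches: at [5:23] → '961111133 hr9l5557'.
`sub` substitutes '-' at each match site.

'tfftt-'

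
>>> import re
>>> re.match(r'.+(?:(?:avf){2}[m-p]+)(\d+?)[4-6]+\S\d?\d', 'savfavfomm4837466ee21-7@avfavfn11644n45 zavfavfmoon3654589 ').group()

The pattern matches one or more of any character; then the literal 'avf' repeated 2 times, then one or more of a character in [m-p] (non-capturing group); then one or more of a digit (lazy) (captured); then one or more of a character in [4-6]; then a non-whitespace character, then optionally a digit, then a digit.
`match` is anchored at position 0; if the pattern doesn't fit there, it returns None.
The match spans [0:58] → 'savfavfomm4837466ee21-7@avfavfn11644n45 zavfavfmoon3654589'.
Captured: group 1 = '3'.

'savfavfomm4837466ee21-7@avfavfn11644n45 zavfavfmoon3654589'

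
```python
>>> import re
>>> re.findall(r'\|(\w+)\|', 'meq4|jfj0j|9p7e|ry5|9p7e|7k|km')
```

Walking the string: at [4:11] match '|jfj0j|', group 1 = 'jfj0j'; at [15:20] match '|ry5|', group 1 = 'ry5'; at [24:28] match '|7k|', group 1 = '7k'.
Because there's exactly one group, `findall` drops the full match and keeps group 1 from each hit.

['jfj0j', 'ry5', '7k']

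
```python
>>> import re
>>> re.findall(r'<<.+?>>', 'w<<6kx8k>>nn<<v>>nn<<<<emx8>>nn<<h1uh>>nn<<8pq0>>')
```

['<<6kx8k>>', '<<v>>', '<<<<emx8>>', '<<h1uh>>', '<<8pq0>>']

Matches: at [1:10] → '<<6kx8k>>'; at [12:17] → '<<v>>'; at [19:29] → '<<<<emx8>>'; at [31:39] → '<<h1uh>>'; at [41:49] → '<<8pq0>>'.
`findall` yields the raw match text (5 of them) because the pattern has no groups.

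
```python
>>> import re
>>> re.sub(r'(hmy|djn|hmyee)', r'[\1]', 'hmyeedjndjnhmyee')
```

'[hmy]ee[djn][djn][hmy]ee'

The regex engine tests alternatives in the order written; an earlier branch that matches wins even if a later one would match more.
Matches: at [0:3] → 'hmy'; at [5:8] → 'djn'; at [8:11] → 'djn'; at [11:14] → 'hmy'.
The replacement refers to a captured group, so each match is rewritten using its own captured text.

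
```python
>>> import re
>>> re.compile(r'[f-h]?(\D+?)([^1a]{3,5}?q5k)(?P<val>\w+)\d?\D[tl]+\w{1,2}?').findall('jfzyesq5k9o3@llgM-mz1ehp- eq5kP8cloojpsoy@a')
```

[('j', 'fzyesq5k', '9o3'), ('e', 'hp- eq5k', 'P8')]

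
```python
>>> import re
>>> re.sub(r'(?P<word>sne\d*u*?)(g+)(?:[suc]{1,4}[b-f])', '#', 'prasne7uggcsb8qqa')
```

This matches the literal 'sne', then zero or more of a digit, then zero or more of a literal 'u' (lazy) (captured as 'word'); then one or more of a literal 'g' (captured); then 1 to 4 of one of [suc], then a character in [b-f] (non-capturing group).
Matches: at [3:13] → 'sne7uggcsb'.
Every occurrence is swapped for '#'.

'pra#8qqa'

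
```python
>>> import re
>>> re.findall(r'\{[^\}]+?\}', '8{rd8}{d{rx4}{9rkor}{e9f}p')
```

Matches: at [1:6] → '{rd8}'; at [6:13] → '{d{rx4}'; at [13:20] → '{9rkor}'; at [20:25] → '{e9f}'.
Since nothing is captured, `findall` lists the 4 matched substrings directly.

['{rd8}', '{d{rx4}', '{9rkor}', '{e9f}']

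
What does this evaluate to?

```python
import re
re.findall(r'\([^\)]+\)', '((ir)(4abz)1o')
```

Walking the string: at [0:5] → '((ir)'; at [5:11] → '(4abz)'.
With no groups in the pattern, `findall` gives back each whole match — 2 here.

['((ir)', '(4abz)']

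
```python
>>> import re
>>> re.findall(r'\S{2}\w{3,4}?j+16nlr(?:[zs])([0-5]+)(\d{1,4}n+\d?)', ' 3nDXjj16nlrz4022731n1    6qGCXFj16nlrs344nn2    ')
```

[('4022', '731n1'), ('34', '4nn2')]

This matches exactly 2 of a non-whitespace character, then 3 to 4 of a word character (lazy); then one or more of the literal 'j', then the literal '16n', then the literal 'lr'; then one of [zs] (non-capturing group); then one or more of a character in [0-5] (captured); then 1 to 4 of a digit, then one or more of the literal 'n', then optionally a digit (captured).
Matches: at [1:22] match '3nDXjj16nlrz4022731n1', groups = ('4022', '731n1'); at [26:45] match '6qGCXFj16nlrs344nn2', groups = ('34', '4nn2').
Multiple groups make `findall` return tuples — one 2-tuple for each match.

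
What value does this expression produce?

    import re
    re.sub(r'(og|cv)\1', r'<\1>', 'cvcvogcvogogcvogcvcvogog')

'<cv>ogcv<og>cvog<cv><og>'

A backreference is literal: `\1` must see the identical characters the first group matched.
The replacement refers to a captured group, so each match is rewritten using its own captured text.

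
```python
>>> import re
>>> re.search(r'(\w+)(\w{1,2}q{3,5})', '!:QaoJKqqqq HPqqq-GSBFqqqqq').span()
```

(2, 11)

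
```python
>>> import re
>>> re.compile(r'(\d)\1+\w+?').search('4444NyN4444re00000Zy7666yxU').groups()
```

('4',)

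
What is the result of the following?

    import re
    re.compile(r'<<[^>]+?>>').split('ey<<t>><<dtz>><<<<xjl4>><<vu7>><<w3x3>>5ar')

Matches to split on: at [2:7] → '<<t>>'; at [7:14] → '<<dtz>>'; at [14:24] → '<<<<xjl4>>'; at [24:31] → '<<vu7>>'; at [31:39] → '<<w3x3>>'.
Splitting on the pattern gives 6 pieces.

['ey', '', '', '', '', '5ar']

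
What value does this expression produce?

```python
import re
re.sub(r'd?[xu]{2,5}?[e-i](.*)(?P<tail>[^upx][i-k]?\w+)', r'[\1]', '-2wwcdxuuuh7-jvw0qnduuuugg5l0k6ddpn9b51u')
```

This matches optionally the literal 'd', then 2 to 5 of one of [xu] (lazy), then a character in [e-i]; then zero or more of any character (captured); then any character except [upx], then optionally a character in [i-k], then one or more of a word character (captured as 'tail').
Matches: at [5:40] → 'dxuuuh7-jvw0qnduuuugg5l0k6ddpn9b51u'.
The replacement refers to a captured group, so each match is rewritten using its own captured text.

'-2wwc[7-jvw0qnduuuugg5l0k6ddpn9b5]'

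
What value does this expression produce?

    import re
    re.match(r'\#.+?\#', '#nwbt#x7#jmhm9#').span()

With `match`, the pattern is implicitly anchored at the beginning.
The match spans [0:6] → '#nwbt#'.

(0, 6)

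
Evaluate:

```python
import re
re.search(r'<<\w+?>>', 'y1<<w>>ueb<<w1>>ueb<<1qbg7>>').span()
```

(2, 7)

`re.search` tries every starting position until one works.
The match spans [2:7] → '<<w>>'.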